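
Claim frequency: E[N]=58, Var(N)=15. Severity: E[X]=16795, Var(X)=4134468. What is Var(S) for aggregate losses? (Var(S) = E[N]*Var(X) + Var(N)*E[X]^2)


Var(S) = E[N]*Var(X) + Var(N)*E[X]^2
= 58*4134468 + 15*16795^2
= 239799144 + 4231080375
= 4.4709e+09


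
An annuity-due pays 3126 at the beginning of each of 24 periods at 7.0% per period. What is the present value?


PV_due = PMT * (1-(1+i)^(-n))/i * (1+i)
PV_immediate = 35853.1381
PV_due = 35853.1381 * 1.07
= 38362.8578


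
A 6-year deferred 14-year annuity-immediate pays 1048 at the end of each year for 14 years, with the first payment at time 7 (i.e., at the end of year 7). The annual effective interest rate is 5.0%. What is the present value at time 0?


PV at time 6 of the 14-year annuity-immediate:
a_n = 1048 * (1-(1+0.05)^(-14))/0.05 = 10373.7757
Discount back 6 years to time 0:
PV = 10373.7757 * (1+0.05)^(-6)
= 10373.7757 * 0.746215
= 7741.0712


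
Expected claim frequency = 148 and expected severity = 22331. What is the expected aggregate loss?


E[S] = E[N] * E[X]
= 148 * 22331
= 3.3050e+06


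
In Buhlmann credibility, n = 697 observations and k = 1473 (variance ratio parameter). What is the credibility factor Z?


Z = n / (n + k)
= 697 / (697 + 1473)
= 697 / 2170
= 0.3212


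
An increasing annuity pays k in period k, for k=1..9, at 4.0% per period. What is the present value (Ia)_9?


(Ia)_n = sum_{k=1}^{n} k * v^k, v = 1/(1+i)
v = 0.961538
Sum computed term by term:
(Ia)_9 = 35.2366


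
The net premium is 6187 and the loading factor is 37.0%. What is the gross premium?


Gross = net * (1 + loading)
= 6187 * (1 + 0.37)
= 6187 * 1.37
= 8476.19


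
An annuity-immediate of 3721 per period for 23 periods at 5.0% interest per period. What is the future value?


FV = PMT * ((1+i)^n - 1) / i
= 3721 * ((1.05)^23 - 1) / 0.05
= 3721 * (3.071524 - 1) / 0.05
= 154162.7979


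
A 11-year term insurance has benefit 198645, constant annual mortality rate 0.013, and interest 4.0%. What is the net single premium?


NSP = benefit * sum_{k=0}^{n-1} k_p_x * q * v^(k+1)
With constant q=0.013, v=0.961538
Sum = 0.107312
NSP = 198645 * 0.107312
= 21316.8939


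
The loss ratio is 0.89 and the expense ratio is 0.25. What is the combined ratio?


Combined ratio = loss ratio + expense ratio
= 0.89 + 0.25
= 1.14


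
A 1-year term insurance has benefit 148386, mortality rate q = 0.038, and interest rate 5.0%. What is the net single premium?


NSP = benefit * q * v
v = 1/(1+i) = 0.952381
NSP = 148386 * 0.038 * 0.952381
= 5370.16


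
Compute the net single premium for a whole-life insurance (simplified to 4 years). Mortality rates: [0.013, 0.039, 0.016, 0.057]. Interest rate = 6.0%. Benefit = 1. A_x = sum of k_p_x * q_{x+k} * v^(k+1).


v = 0.943396
Year 0: k_p_x=1.0, q=0.013, term=0.012264
Year 1: k_p_x=0.987, q=0.039, term=0.034259
Year 2: k_p_x=0.948507, q=0.016, term=0.012742
Year 3: k_p_x=0.933331, q=0.057, term=0.042139
A_x = 0.1014


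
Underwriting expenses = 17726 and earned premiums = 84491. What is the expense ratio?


Expense ratio = expenses / premiums
= 17726 / 84491
= 0.2098


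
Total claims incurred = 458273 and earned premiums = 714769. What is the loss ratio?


Loss ratio = claims / premiums
= 458273 / 714769
= 0.6411


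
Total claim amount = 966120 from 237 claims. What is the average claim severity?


severity = total / number
= 966120 / 237
= 4076.4557


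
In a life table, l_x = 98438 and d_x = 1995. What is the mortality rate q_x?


q_x = d_x / l_x
= 1995 / 98438
= 0.0203


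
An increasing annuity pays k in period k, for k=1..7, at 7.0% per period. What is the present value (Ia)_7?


(Ia)_n = sum_{k=1}^{n} k * v^k, v = 1/(1+i)
v = 0.934579
Sum computed term by term:
(Ia)_7 = 20.1042


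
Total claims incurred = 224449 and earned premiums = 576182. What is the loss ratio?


Loss ratio = claims / premiums
= 224449 / 576182
= 0.3895


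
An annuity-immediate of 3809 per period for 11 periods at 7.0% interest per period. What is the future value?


FV = PMT * ((1+i)^n - 1) / i
= 3809 * ((1.07)^11 - 1) / 0.07
= 3809 * (2.104852 - 1) / 0.07
= 60119.7298


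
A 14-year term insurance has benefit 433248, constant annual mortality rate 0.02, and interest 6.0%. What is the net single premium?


NSP = benefit * sum_{k=0}^{n-1} k_p_x * q * v^(k+1)
With constant q=0.02, v=0.943396
Sum = 0.166666
NSP = 433248 * 0.166666
= 72207.6508


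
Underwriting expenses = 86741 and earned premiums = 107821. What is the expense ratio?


Expense ratio = expenses / premiums
= 86741 / 107821
= 0.8045


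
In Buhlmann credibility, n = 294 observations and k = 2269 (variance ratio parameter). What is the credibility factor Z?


Z = n / (n + k)
= 294 / (294 + 2269)
= 294 / 2563
= 0.1147


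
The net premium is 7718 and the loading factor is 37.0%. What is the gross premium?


Gross = net * (1 + loading)
= 7718 * (1 + 0.37)
= 7718 * 1.37
= 10573.66


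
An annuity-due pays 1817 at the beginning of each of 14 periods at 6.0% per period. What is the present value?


PV_due = PMT * (1-(1+i)^(-n))/i * (1+i)
PV_immediate = 16888.9858
PV_due = 16888.9858 * 1.06
= 17902.3249


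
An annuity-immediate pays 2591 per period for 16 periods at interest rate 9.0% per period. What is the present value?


PV = PMT * (1 - (1+i)^(-n)) / i
= 2591 * (1 - (1+0.09)^(-16)) / 0.09
= 2591 * (1 - 0.25187) / 0.09
= 2591 * 8.312558
= 21537.8383


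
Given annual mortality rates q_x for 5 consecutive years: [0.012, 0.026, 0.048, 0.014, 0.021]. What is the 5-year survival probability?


p_k = 1 - q_k for each year
Survival = product of (1 - q_k)
= 0.988 * 0.974 * 0.952 * 0.986 * 0.979
= 0.8843


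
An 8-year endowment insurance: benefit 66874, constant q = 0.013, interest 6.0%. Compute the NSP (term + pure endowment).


Term component = 5179.7963
Pure endowment = 8_p_x * v^8 * benefit = 0.900611 * 0.627412 * 66874 = 37787.4513
NSP = 42967.2476


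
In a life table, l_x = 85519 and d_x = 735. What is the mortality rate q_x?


q_x = d_x / l_x
= 735 / 85519
= 0.0086


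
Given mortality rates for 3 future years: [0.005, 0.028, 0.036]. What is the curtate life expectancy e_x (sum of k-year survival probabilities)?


e_x = sum_{k=1}^{n} k_p_x
k_p_x values:
  1_p_x = 0.995
  2_p_x = 0.96714
  3_p_x = 0.932323
e_x = 2.8945


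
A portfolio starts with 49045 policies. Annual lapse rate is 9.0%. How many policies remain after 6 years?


remaining = initial * (1 - lapse)^years
= 49045 * (1 - 0.09)^6
= 49045 * 0.567869
= 27851.1475


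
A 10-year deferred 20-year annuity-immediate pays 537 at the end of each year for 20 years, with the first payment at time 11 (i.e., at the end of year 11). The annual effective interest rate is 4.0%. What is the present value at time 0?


PV at time 10 of the 20-year annuity-immediate:
a_n = 537 * (1-(1+0.04)^(-20))/0.04 = 7298.0052
Discount back 10 years to time 0:
PV = 7298.0052 * (1+0.04)^(-10)
= 7298.0052 * 0.675564
= 4930.2708


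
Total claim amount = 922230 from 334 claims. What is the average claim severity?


severity = total / number
= 922230 / 334
= 2761.1677


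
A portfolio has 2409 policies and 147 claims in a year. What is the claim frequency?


frequency = claims / policies
= 147 / 2409
= 0.061


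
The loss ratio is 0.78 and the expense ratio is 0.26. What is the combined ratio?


Combined ratio = loss ratio + expense ratio
= 0.78 + 0.26
= 1.04


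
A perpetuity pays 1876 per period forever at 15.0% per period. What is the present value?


PV = PMT / i
= 1876 / 0.15
= 12506.6667


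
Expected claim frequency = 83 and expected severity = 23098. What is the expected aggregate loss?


E[S] = E[N] * E[X]
= 83 * 23098
= 1.9171e+06


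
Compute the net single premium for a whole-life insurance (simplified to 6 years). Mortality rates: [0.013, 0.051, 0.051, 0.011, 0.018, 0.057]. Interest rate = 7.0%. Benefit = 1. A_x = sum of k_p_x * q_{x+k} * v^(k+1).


v = 0.934579
Year 0: k_p_x=1.0, q=0.013, term=0.01215
Year 1: k_p_x=0.987, q=0.051, term=0.043966
Year 2: k_p_x=0.936663, q=0.051, term=0.038994
Year 3: k_p_x=0.888893, q=0.011, term=0.007459
Year 4: k_p_x=0.879115, q=0.018, term=0.011282
Year 5: k_p_x=0.863291, q=0.057, term=0.032789
A_x = 0.1466


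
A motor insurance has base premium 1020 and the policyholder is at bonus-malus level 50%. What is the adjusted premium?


adjusted = base * BM_level / 100
= 1020 * 50 / 100
= 1020 * 0.5
= 510.0


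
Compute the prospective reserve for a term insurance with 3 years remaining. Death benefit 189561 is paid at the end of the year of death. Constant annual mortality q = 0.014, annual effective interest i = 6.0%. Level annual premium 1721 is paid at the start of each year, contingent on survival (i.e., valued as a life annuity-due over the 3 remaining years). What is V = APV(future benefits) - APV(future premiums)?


v = 1/(1+i) = 0.943396
APV(future benefits) per unit = sum_{k=0}^{2} k_p_x * q * v^(k+1) = 0.036921
APV(future benefits) = 189561 * 0.036921 = 6998.7629
Life annuity-due factor ä_{x:3} = sum_{k=0}^{2} k_p_x * v^k = 2.79544
APV(future premiums) = 1721 * 2.79544 = 4810.9517
V = 6998.7629 - 4810.9517
= 2187.8113


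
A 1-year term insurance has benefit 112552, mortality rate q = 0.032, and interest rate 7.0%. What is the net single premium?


NSP = benefit * q * v
v = 1/(1+i) = 0.934579
NSP = 112552 * 0.032 * 0.934579
= 3366.0411


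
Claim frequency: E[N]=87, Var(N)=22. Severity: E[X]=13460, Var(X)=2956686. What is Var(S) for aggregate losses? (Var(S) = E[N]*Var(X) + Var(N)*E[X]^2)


Var(S) = E[N]*Var(X) + Var(N)*E[X]^2
= 87*2956686 + 22*13460^2
= 257231682 + 3985775200
= 4.2430e+09


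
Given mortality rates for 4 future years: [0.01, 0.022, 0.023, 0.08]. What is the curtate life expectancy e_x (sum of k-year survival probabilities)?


e_x = sum_{k=1}^{n} k_p_x
k_p_x values:
  1_p_x = 0.99
  2_p_x = 0.96822
  3_p_x = 0.945951
  4_p_x = 0.870275
e_x = 3.7744


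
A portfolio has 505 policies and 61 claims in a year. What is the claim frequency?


frequency = claims / policies
= 61 / 505
= 0.1208


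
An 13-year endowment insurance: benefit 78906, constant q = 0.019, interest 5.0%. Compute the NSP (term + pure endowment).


Term component = 12748.2683
Pure endowment = 13_p_x * v^13 * benefit = 0.779286 * 0.530321 * 78906 = 32609.6574
NSP = 45357.9257


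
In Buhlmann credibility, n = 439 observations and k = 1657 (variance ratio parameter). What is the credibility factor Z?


Z = n / (n + k)
= 439 / (439 + 1657)
= 439 / 2096
= 0.2094


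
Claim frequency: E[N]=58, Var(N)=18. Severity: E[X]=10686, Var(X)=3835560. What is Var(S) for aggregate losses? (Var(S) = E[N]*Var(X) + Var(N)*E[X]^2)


Var(S) = E[N]*Var(X) + Var(N)*E[X]^2
= 58*3835560 + 18*10686^2
= 222462480 + 2055430728
= 2.2779e+09


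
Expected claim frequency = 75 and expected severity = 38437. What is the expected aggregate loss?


E[S] = E[N] * E[X]
= 75 * 38437
= 2.8828e+06


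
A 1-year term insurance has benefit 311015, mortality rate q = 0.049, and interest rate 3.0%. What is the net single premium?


NSP = benefit * q * v
v = 1/(1+i) = 0.970874
NSP = 311015 * 0.049 * 0.970874
= 14795.8592


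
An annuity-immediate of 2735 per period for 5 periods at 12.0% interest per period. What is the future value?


FV = PMT * ((1+i)^n - 1) / i
= 2735 * ((1.12)^5 - 1) / 0.12
= 2735 * (1.762342 - 1) / 0.12
= 17375.0375


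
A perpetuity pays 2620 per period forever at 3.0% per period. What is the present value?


PV = PMT / i
= 2620 / 0.03
= 87333.3333


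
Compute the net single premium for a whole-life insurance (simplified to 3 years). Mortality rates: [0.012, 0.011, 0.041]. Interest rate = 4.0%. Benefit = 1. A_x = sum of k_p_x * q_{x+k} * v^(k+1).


v = 0.961538
Year 0: k_p_x=1.0, q=0.012, term=0.011538
Year 1: k_p_x=0.988, q=0.011, term=0.010048
Year 2: k_p_x=0.977132, q=0.041, term=0.035615
A_x = 0.0572


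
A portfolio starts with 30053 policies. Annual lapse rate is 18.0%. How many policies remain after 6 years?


remaining = initial * (1 - lapse)^years
= 30053 * (1 - 0.18)^6
= 30053 * 0.304007
= 9136.3125


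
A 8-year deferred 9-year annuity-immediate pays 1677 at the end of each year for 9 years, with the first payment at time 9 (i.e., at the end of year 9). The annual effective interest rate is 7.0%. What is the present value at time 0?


PV at time 8 of the 9-year annuity-immediate:
a_n = 1677 * (1-(1+0.07)^(-9))/0.07 = 10926.0445
Discount back 8 years to time 0:
PV = 10926.0445 * (1+0.07)^(-8)
= 10926.0445 * 0.582009
= 6359.0574


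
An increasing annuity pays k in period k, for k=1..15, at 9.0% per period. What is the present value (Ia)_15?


(Ia)_n = sum_{k=1}^{n} k * v^k, v = 1/(1+i)
v = 0.917431
Sum computed term by term:
(Ia)_15 = 51.8676


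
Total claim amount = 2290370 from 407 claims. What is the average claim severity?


severity = total / number
= 2290370 / 407
= 5627.4447


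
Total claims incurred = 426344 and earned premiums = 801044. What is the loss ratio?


Loss ratio = claims / premiums
= 426344 / 801044
= 0.5322


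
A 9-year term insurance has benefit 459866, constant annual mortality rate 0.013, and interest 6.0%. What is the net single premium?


NSP = benefit * sum_{k=0}^{n-1} k_p_x * q * v^(k+1)
With constant q=0.013, v=0.943396
Sum = 0.084386
NSP = 459866 * 0.084386
= 38806.2385


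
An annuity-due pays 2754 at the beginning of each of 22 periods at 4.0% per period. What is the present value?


PV_due = PMT * (1-(1+i)^(-n))/i * (1+i)
PV_immediate = 39798.3716
PV_due = 39798.3716 * 1.04
= 41390.3065


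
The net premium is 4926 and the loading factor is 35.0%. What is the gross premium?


Gross = net * (1 + loading)
= 4926 * (1 + 0.35)
= 4926 * 1.35
= 6650.1


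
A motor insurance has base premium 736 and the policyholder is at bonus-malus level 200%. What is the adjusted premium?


adjusted = base * BM_level / 100
= 736 * 200 / 100
= 736 * 2.0
= 1472.0


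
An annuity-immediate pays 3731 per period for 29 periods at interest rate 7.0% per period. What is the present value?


PV = PMT * (1 - (1+i)^(-n)) / i
= 3731 * (1 - (1+0.07)^(-29)) / 0.07
= 3731 * (1 - 0.140563) / 0.07
= 3731 * 12.277674
= 45808.0019


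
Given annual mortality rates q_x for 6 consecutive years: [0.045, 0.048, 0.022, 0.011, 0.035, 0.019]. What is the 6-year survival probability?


p_k = 1 - q_k for each year
Survival = product of (1 - q_k)
= 0.955 * 0.952 * 0.978 * 0.989 * 0.965 * 0.981
= 0.8325


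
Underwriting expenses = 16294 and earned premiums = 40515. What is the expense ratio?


Expense ratio = expenses / premiums
= 16294 / 40515
= 0.4022


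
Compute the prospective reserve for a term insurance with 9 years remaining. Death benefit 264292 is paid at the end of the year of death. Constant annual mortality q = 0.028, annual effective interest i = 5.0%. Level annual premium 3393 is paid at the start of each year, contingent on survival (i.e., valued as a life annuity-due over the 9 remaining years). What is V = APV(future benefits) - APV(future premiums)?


v = 1/(1+i) = 0.952381
APV(future benefits) per unit = sum_{k=0}^{8} k_p_x * q * v^(k+1) = 0.179767
APV(future benefits) = 264292 * 0.179767 = 47510.9492
Life annuity-due factor ä_{x:9} = sum_{k=0}^{8} k_p_x * v^k = 6.741258
APV(future premiums) = 3393 * 6.741258 = 22873.0889
V = 47510.9492 - 22873.0889
= 24637.8604


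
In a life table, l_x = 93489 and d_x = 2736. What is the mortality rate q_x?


q_x = d_x / l_x
= 2736 / 93489
= 0.0293


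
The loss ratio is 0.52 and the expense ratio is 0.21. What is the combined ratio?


Combined ratio = loss ratio + expense ratio
= 0.52 + 0.21
= 0.73


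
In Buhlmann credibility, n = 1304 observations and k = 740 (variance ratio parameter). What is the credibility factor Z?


Z = n / (n + k)
= 1304 / (1304 + 740)
= 1304 / 2044
= 0.638


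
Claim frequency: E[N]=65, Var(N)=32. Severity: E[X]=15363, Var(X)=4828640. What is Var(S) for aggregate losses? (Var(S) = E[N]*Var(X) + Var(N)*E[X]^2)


Var(S) = E[N]*Var(X) + Var(N)*E[X]^2
= 65*4828640 + 32*15363^2
= 313861600 + 7552696608
= 7.8666e+09


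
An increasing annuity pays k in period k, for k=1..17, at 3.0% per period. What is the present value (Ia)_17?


(Ia)_n = sum_{k=1}^{n} k * v^k, v = 1/(1+i)
v = 0.970874
Sum computed term by term:
(Ia)_17 = 109.1941


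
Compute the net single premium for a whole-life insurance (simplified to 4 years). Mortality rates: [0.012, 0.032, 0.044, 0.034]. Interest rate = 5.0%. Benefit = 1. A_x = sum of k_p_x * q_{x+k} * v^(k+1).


v = 0.952381
Year 0: k_p_x=1.0, q=0.012, term=0.011429
Year 1: k_p_x=0.988, q=0.032, term=0.028677
Year 2: k_p_x=0.956384, q=0.044, term=0.036351
Year 3: k_p_x=0.914303, q=0.034, term=0.025575
A_x = 0.102


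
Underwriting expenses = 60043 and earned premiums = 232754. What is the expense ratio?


Expense ratio = expenses / premiums
= 60043 / 232754
= 0.258


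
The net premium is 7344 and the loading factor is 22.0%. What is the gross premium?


Gross = net * (1 + loading)
= 7344 * (1 + 0.22)
= 7344 * 1.22
= 8959.68


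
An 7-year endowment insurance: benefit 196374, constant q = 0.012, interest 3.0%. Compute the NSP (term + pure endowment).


Term component = 14183.7
Pure endowment = 7_p_x * v^7 * benefit = 0.918964 * 0.813092 * 196374 = 146731.0501
NSP = 160914.7501


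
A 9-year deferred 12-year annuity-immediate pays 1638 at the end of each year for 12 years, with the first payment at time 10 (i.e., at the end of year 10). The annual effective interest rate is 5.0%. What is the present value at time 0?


PV at time 9 of the 12-year annuity-immediate:
a_n = 1638 * (1-(1+0.05)^(-12))/0.05 = 14518.0062
Discount back 9 years to time 0:
PV = 14518.0062 * (1+0.05)^(-9)
= 14518.0062 * 0.644609
= 9358.4362


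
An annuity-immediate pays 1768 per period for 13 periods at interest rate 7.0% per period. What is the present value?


PV = PMT * (1 - (1+i)^(-n)) / i
= 1768 * (1 - (1+0.07)^(-13)) / 0.07
= 1768 * (1 - 0.414964) / 0.07
= 1768 * 8.357651
= 14776.3265


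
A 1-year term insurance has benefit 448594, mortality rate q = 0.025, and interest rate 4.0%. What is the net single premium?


NSP = benefit * q * v
v = 1/(1+i) = 0.961538
NSP = 448594 * 0.025 * 0.961538
= 10783.5096


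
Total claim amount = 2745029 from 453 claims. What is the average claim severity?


severity = total / number
= 2745029 / 453
= 6059.6667


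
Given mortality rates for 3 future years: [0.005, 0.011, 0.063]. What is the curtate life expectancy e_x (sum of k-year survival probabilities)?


e_x = sum_{k=1}^{n} k_p_x
k_p_x values:
  1_p_x = 0.995
  2_p_x = 0.984055
  3_p_x = 0.92206
e_x = 2.9011


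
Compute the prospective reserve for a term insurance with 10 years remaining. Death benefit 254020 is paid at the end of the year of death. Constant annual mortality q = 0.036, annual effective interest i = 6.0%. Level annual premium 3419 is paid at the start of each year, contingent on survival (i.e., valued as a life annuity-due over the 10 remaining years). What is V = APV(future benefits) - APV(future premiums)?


v = 1/(1+i) = 0.943396
APV(future benefits) per unit = sum_{k=0}^{9} k_p_x * q * v^(k+1) = 0.229875
APV(future benefits) = 254020 * 0.229875 = 58392.7863
Life annuity-due factor ä_{x:10} = sum_{k=0}^{9} k_p_x * v^k = 6.768535
APV(future premiums) = 3419 * 6.768535 = 23141.6197
V = 58392.7863 - 23141.6197
= 35251.1666


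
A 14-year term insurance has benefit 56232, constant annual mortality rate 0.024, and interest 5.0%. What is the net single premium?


NSP = benefit * sum_{k=0}^{n-1} k_p_x * q * v^(k+1)
With constant q=0.024, v=0.952381
Sum = 0.207744
NSP = 56232 * 0.207744
= 11681.8376


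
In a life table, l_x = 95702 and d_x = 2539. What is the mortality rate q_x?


q_x = d_x / l_x
= 2539 / 95702
= 0.0265


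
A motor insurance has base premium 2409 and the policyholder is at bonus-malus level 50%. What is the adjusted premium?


adjusted = base * BM_level / 100
= 2409 * 50 / 100
= 2409 * 0.5
= 1204.5


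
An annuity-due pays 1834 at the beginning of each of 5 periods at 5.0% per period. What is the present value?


PV_due = PMT * (1-(1+i)^(-n))/i * (1+i)
PV_immediate = 7940.2602
PV_due = 7940.2602 * 1.05
= 8337.2732


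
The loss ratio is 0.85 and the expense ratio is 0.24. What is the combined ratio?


Combined ratio = loss ratio + expense ratio
= 0.85 + 0.24
= 1.09


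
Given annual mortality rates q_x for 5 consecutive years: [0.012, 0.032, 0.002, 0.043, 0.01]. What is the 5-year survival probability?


p_k = 1 - q_k for each year
Survival = product of (1 - q_k)
= 0.988 * 0.968 * 0.998 * 0.957 * 0.99
= 0.9043


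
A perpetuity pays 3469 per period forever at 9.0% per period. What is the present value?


PV = PMT / i
= 3469 / 0.09
= 38544.4444


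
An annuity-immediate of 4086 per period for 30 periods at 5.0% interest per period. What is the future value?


FV = PMT * ((1+i)^n - 1) / i
= 4086 * ((1.05)^30 - 1) / 0.05
= 4086 * (4.321942 - 1) / 0.05
= 271469.1309


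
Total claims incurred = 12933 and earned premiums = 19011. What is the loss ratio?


Loss ratio = claims / premiums
= 12933 / 19011
= 0.6803


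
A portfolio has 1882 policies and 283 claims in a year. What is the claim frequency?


frequency = claims / policies
= 283 / 1882
= 0.1504


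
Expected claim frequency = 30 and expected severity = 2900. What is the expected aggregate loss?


E[S] = E[N] * E[X]
= 30 * 2900
= 87000


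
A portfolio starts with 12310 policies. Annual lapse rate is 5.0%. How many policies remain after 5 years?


remaining = initial * (1 - lapse)^years
= 12310 * (1 - 0.05)^5
= 12310 * 0.773781
= 9525.2433


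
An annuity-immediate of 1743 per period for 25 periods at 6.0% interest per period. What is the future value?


FV = PMT * ((1+i)^n - 1) / i
= 1743 * ((1.06)^25 - 1) / 0.06
= 1743 * (4.291871 - 1) / 0.06
= 95628.8444


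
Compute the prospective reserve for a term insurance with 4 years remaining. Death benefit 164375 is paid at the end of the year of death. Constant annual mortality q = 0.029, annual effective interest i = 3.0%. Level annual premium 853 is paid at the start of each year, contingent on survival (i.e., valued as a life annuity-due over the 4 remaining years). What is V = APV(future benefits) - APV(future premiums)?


v = 1/(1+i) = 0.970874
APV(future benefits) per unit = sum_{k=0}^{3} k_p_x * q * v^(k+1) = 0.103309
APV(future benefits) = 164375 * 0.103309 = 16981.4018
Life annuity-due factor ä_{x:4} = sum_{k=0}^{3} k_p_x * v^k = 3.669247
APV(future premiums) = 853 * 3.669247 = 3129.8681
V = 16981.4018 - 3129.8681
= 13851.5337


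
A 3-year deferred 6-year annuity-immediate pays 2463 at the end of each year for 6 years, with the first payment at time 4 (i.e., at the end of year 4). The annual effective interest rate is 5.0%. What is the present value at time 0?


PV at time 3 of the 6-year annuity-immediate:
a_n = 2463 * (1-(1+0.05)^(-6))/0.05 = 12501.4296
Discount back 3 years to time 0:
PV = 12501.4296 * (1+0.05)^(-3)
= 12501.4296 * 0.863838
= 10799.2049


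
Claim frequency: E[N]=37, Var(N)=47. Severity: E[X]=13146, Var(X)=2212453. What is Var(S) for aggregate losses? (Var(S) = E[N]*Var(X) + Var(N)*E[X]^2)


Var(S) = E[N]*Var(X) + Var(N)*E[X]^2
= 37*2212453 + 47*13146^2
= 81860761 + 8122413852
= 8.2043e+09


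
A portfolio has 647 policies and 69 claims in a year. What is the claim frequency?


frequency = claims / policies
= 69 / 647
= 0.1066


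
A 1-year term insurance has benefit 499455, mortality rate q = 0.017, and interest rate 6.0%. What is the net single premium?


NSP = benefit * q * v
v = 1/(1+i) = 0.943396
NSP = 499455 * 0.017 * 0.943396
= 8010.1274


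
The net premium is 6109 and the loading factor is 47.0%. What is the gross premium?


Gross = net * (1 + loading)
= 6109 * (1 + 0.47)
= 6109 * 1.47
= 8980.23


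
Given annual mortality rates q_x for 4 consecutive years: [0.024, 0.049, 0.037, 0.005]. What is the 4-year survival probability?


p_k = 1 - q_k for each year
Survival = product of (1 - q_k)
= 0.976 * 0.951 * 0.963 * 0.995
= 0.8894


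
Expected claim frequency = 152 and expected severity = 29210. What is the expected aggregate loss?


E[S] = E[N] * E[X]
= 152 * 29210
= 4.4399e+06


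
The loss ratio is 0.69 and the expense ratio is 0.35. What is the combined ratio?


Combined ratio = loss ratio + expense ratio
= 0.69 + 0.35
= 1.04


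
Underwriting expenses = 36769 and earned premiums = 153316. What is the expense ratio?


Expense ratio = expenses / premiums
= 36769 / 153316
= 0.2398


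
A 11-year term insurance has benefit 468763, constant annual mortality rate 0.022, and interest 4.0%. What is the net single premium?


NSP = benefit * sum_{k=0}^{n-1} k_p_x * q * v^(k+1)
With constant q=0.022, v=0.961538
Sum = 0.174374
NSP = 468763 * 0.174374
= 81740.2012


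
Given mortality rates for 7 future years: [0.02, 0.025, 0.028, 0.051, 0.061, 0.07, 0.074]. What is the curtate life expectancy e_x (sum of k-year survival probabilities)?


e_x = sum_{k=1}^{n} k_p_x
k_p_x values:
  1_p_x = 0.98
  2_p_x = 0.9555
  3_p_x = 0.928746
  4_p_x = 0.88138
  5_p_x = 0.827616
  6_p_x = 0.769683
  7_p_x = 0.712726
e_x = 6.0557


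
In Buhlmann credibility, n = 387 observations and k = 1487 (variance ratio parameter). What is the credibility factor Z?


Z = n / (n + k)
= 387 / (387 + 1487)
= 387 / 1874
= 0.2065


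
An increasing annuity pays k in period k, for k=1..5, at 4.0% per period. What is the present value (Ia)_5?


(Ia)_n = sum_{k=1}^{n} k * v^k, v = 1/(1+i)
v = 0.961538
Sum computed term by term:
(Ia)_5 = 13.0065


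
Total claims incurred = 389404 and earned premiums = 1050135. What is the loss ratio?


Loss ratio = claims / premiums
= 389404 / 1050135
= 0.3708


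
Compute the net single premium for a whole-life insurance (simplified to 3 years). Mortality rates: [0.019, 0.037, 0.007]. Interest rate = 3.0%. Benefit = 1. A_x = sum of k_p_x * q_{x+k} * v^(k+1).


v = 0.970874
Year 0: k_p_x=1.0, q=0.019, term=0.018447
Year 1: k_p_x=0.981, q=0.037, term=0.034213
Year 2: k_p_x=0.944703, q=0.007, term=0.006052
A_x = 0.0587


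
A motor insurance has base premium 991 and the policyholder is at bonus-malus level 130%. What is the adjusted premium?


adjusted = base * BM_level / 100
= 991 * 130 / 100
= 991 * 1.3
= 1288.3


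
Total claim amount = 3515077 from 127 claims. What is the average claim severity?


severity = total / number
= 3515077 / 127
= 27677.7717


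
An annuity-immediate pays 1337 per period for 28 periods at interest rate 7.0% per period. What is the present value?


PV = PMT * (1 - (1+i)^(-n)) / i
= 1337 * (1 - (1+0.07)^(-28)) / 0.07
= 1337 * (1 - 0.150402) / 0.07
= 1337 * 12.137111
= 16227.3177


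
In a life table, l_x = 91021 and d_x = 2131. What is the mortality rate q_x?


q_x = d_x / l_x
= 2131 / 91021
= 0.0234


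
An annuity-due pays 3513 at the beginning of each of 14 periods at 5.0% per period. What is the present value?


PV_due = PMT * (1-(1+i)^(-n))/i * (1+i)
PV_immediate = 34773.9256
PV_due = 34773.9256 * 1.05
= 36512.6219


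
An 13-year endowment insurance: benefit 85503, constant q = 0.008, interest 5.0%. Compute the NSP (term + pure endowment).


Term component = 6159.2921
Pure endowment = 13_p_x * v^13 * benefit = 0.900848 * 0.530321 * 85503 = 40848.1322
NSP = 47007.4243


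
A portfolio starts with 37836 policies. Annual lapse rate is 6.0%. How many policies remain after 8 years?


remaining = initial * (1 - lapse)^years
= 37836 * (1 - 0.06)^8
= 37836 * 0.609569
= 23063.6504


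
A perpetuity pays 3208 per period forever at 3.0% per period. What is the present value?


PV = PMT / i
= 3208 / 0.03
= 106933.3333


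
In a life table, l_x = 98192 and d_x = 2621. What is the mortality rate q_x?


q_x = d_x / l_x
= 2621 / 98192
= 0.0267


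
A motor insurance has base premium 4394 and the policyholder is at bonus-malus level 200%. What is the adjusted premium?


adjusted = base * BM_level / 100
= 4394 * 200 / 100
= 4394 * 2.0
= 8788.0


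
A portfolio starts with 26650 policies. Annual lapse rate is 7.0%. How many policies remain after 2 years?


remaining = initial * (1 - lapse)^years
= 26650 * (1 - 0.07)^2
= 26650 * 0.8649
= 23049.585


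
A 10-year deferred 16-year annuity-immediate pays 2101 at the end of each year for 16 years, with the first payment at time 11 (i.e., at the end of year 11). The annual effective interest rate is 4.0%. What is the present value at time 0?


PV at time 10 of the 16-year annuity-immediate:
a_n = 2101 * (1-(1+0.04)^(-16))/0.04 = 24481.4731
Discount back 10 years to time 0:
PV = 24481.4731 * (1+0.04)^(-10)
= 24481.4731 * 0.675564
= 16538.806


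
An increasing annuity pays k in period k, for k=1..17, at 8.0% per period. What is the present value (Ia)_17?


(Ia)_n = sum_{k=1}^{n} k * v^k, v = 1/(1+i)
v = 0.925926
Sum computed term by term:
(Ia)_17 = 65.71


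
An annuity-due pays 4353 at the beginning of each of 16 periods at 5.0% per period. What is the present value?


PV_due = PMT * (1-(1+i)^(-n))/i * (1+i)
PV_immediate = 47176.8109
PV_due = 47176.8109 * 1.05
= 49535.6514


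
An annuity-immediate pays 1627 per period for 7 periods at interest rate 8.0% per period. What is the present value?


PV = PMT * (1 - (1+i)^(-n)) / i
= 1627 * (1 - (1+0.08)^(-7)) / 0.08
= 1627 * (1 - 0.58349) / 0.08
= 1627 * 5.20637
= 8470.7641


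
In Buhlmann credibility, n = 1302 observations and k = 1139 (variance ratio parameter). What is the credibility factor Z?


Z = n / (n + k)
= 1302 / (1302 + 1139)
= 1302 / 2441
= 0.5334


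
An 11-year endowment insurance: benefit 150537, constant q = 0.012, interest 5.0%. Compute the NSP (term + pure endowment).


Term component = 14219.3507
Pure endowment = 11_p_x * v^11 * benefit = 0.875642 * 0.584679 * 150537 = 77070.3547
NSP = 91289.7054


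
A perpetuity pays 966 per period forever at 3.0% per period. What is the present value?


PV = PMT / i
= 966 / 0.03
= 32200.0


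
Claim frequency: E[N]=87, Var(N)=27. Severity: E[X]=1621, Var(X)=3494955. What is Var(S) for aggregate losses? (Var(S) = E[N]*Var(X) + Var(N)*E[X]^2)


Var(S) = E[N]*Var(X) + Var(N)*E[X]^2
= 87*3494955 + 27*1621^2
= 304061085 + 70946307
= 3.7501e+08


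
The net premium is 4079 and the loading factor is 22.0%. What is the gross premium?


Gross = net * (1 + loading)
= 4079 * (1 + 0.22)
= 4079 * 1.22
= 4976.38


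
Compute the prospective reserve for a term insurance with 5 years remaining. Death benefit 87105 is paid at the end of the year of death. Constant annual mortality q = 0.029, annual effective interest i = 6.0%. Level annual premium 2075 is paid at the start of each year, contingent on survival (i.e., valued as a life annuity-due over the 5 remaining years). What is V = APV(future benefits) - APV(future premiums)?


v = 1/(1+i) = 0.943396
APV(future benefits) per unit = sum_{k=0}^{4} k_p_x * q * v^(k+1) = 0.115671
APV(future benefits) = 87105 * 0.115671 = 10075.4978
Life annuity-due factor ä_{x:5} = sum_{k=0}^{4} k_p_x * v^k = 4.227964
APV(future premiums) = 2075 * 4.227964 = 8773.0256
V = 10075.4978 - 8773.0256
= 1302.4722


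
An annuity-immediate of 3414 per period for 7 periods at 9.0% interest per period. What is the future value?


FV = PMT * ((1+i)^n - 1) / i
= 3414 * ((1.09)^7 - 1) / 0.09
= 3414 * (1.828039 - 1) / 0.09
= 31410.284


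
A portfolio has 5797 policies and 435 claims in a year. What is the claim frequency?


frequency = claims / policies
= 435 / 5797
= 0.075


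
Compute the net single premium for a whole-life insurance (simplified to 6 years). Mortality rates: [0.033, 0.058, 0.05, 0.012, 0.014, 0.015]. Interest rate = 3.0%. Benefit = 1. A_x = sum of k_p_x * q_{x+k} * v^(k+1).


v = 0.970874
Year 0: k_p_x=1.0, q=0.033, term=0.032039
Year 1: k_p_x=0.967, q=0.058, term=0.052866
Year 2: k_p_x=0.910914, q=0.05, term=0.041681
Year 3: k_p_x=0.865368, q=0.012, term=0.009226
Year 4: k_p_x=0.854984, q=0.014, term=0.010325
Year 5: k_p_x=0.843014, q=0.015, term=0.01059
A_x = 0.1567


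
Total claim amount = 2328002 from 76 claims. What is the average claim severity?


severity = total / number
= 2328002 / 76
= 30631.6053


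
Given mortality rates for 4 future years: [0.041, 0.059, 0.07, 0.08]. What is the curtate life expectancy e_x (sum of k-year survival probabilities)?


e_x = sum_{k=1}^{n} k_p_x
k_p_x values:
  1_p_x = 0.959
  2_p_x = 0.902419
  3_p_x = 0.83925
  4_p_x = 0.77211
e_x = 3.4728


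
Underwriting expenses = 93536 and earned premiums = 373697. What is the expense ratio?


Expense ratio = expenses / premiums
= 93536 / 373697
= 0.2503


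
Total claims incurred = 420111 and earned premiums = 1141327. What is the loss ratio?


Loss ratio = claims / premiums
= 420111 / 1141327
= 0.3681


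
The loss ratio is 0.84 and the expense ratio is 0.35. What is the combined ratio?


Combined ratio = loss ratio + expense ratio
= 0.84 + 0.35
= 1.19


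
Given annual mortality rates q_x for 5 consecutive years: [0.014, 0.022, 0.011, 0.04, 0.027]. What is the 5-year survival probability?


p_k = 1 - q_k for each year
Survival = product of (1 - q_k)
= 0.986 * 0.978 * 0.989 * 0.96 * 0.973
= 0.8908


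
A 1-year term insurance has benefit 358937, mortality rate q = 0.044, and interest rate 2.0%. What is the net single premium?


NSP = benefit * q * v
v = 1/(1+i) = 0.980392
NSP = 358937 * 0.044 * 0.980392
= 15483.5569


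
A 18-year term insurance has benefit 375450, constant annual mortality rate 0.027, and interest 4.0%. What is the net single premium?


NSP = benefit * sum_{k=0}^{n-1} k_p_x * q * v^(k+1)
With constant q=0.027, v=0.961538
Sum = 0.281445
NSP = 375450 * 0.281445
= 105668.4748


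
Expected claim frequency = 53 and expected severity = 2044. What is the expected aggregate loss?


E[S] = E[N] * E[X]
= 53 * 2044
= 108332


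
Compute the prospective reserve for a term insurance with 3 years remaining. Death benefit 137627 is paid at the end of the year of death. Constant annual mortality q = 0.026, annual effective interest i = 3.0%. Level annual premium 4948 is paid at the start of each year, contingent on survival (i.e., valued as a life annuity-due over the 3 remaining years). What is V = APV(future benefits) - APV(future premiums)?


v = 1/(1+i) = 0.970874
APV(future benefits) per unit = sum_{k=0}^{2} k_p_x * q * v^(k+1) = 0.071686
APV(future benefits) = 137627 * 0.071686 = 9865.8622
Life annuity-due factor ä_{x:3} = sum_{k=0}^{2} k_p_x * v^k = 2.839849
APV(future premiums) = 4948 * 2.839849 = 14051.5738
V = 9865.8622 - 14051.5738
= -4185.7116


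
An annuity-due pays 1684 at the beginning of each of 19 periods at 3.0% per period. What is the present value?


PV_due = PMT * (1-(1+i)^(-n))/i * (1+i)
PV_immediate = 24121.2777
PV_due = 24121.2777 * 1.03
= 24844.916


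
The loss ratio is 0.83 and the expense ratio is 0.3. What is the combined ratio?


Combined ratio = loss ratio + expense ratio
= 0.83 + 0.3
= 1.13


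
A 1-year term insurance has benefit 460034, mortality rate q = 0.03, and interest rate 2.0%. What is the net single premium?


NSP = benefit * q * v
v = 1/(1+i) = 0.980392
NSP = 460034 * 0.03 * 0.980392
= 13530.4118


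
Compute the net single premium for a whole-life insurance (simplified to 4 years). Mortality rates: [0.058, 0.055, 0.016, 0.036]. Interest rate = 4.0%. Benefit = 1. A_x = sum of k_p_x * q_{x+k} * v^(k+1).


v = 0.961538
Year 0: k_p_x=1.0, q=0.058, term=0.055769
Year 1: k_p_x=0.942, q=0.055, term=0.047901
Year 2: k_p_x=0.89019, q=0.016, term=0.012662
Year 3: k_p_x=0.875947, q=0.036, term=0.026955
A_x = 0.1433


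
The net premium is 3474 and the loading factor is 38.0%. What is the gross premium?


Gross = net * (1 + loading)
= 3474 * (1 + 0.38)
= 3474 * 1.38
= 4794.12


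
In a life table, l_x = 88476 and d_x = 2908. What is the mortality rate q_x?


q_x = d_x / l_x
= 2908 / 88476
= 0.0329


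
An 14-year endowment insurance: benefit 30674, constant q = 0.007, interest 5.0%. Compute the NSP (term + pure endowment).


Term component = 2042.6028
Pure endowment = 14_p_x * v^14 * benefit = 0.906337 * 0.505068 * 30674 = 14041.3772
NSP = 16083.98


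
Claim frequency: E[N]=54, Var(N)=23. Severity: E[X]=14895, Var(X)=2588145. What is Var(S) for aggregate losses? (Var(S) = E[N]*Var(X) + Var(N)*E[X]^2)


Var(S) = E[N]*Var(X) + Var(N)*E[X]^2
= 54*2588145 + 23*14895^2
= 139759830 + 5102803575
= 5.2426e+09


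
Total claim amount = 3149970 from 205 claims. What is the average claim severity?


severity = total / number
= 3149970 / 205
= 15365.7073


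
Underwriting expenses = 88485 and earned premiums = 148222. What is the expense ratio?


Expense ratio = expenses / premiums
= 88485 / 148222
= 0.597


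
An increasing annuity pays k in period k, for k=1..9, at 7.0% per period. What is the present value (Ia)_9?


(Ia)_n = sum_{k=1}^{n} k * v^k, v = 1/(1+i)
v = 0.934579
Sum computed term by term:
(Ia)_9 = 29.6556


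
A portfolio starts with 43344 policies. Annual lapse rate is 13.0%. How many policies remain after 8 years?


remaining = initial * (1 - lapse)^years
= 43344 * (1 - 0.13)^8
= 43344 * 0.328212
= 14226.0067


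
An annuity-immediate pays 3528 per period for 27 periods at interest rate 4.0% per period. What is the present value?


PV = PMT * (1 - (1+i)^(-n)) / i
= 3528 * (1 - (1+0.04)^(-27)) / 0.04
= 3528 * (1 - 0.346817) / 0.04
= 3528 * 16.329586
= 57610.7785


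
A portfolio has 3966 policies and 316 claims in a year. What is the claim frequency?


frequency = claims / policies
= 316 / 3966
= 0.0797


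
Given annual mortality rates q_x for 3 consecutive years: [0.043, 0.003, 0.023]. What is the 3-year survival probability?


p_k = 1 - q_k for each year
Survival = product of (1 - q_k)
= 0.957 * 0.997 * 0.977
= 0.9322


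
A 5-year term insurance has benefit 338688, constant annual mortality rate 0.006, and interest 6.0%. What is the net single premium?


NSP = benefit * sum_{k=0}^{n-1} k_p_x * q * v^(k+1)
With constant q=0.006, v=0.943396
Sum = 0.02499
NSP = 338688 * 0.02499
= 8463.8799


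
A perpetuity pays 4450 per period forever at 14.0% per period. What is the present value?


PV = PMT / i
= 4450 / 0.14
= 31785.7143


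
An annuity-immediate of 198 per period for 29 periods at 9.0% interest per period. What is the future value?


FV = PMT * ((1+i)^n - 1) / i
= 198 * ((1.09)^29 - 1) / 0.09
= 198 * (12.172182 - 1) / 0.09
= 24578.8006


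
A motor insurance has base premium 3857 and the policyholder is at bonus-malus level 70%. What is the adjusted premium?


adjusted = base * BM_level / 100
= 3857 * 70 / 100
= 3857 * 0.7
= 2699.9


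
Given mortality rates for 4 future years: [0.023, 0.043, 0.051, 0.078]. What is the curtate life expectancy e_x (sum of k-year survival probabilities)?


e_x = sum_{k=1}^{n} k_p_x
k_p_x values:
  1_p_x = 0.977
  2_p_x = 0.934989
  3_p_x = 0.887305
  4_p_x = 0.818095
e_x = 3.6174


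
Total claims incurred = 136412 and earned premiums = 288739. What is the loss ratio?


Loss ratio = claims / premiums
= 136412 / 288739
= 0.4724


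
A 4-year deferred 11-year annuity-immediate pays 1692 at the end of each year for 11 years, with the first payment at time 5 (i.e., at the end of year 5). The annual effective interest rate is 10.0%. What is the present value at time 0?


PV at time 4 of the 11-year annuity-immediate:
a_n = 1692 * (1-(1+0.1)^(-11))/0.1 = 10989.6432
Discount back 4 years to time 0:
PV = 10989.6432 * (1+0.1)^(-4)
= 10989.6432 * 0.683013
= 7506.0742
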